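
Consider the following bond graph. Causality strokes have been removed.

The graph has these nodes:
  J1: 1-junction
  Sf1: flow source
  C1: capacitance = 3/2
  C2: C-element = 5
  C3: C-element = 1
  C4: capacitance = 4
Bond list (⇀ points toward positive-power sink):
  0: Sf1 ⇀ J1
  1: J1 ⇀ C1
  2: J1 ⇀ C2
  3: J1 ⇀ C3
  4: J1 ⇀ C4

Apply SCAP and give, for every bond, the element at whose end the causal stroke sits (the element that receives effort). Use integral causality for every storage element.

bond 0 →Sf1
bond 1 →J1
bond 2 →J1
bond 3 →J1
bond 4 →J1

b0 stroke→Sf1  (Sf1 (Sf) sets flow on bond)
b1 stroke→J1  (1-jn J1 has f-setter on 0)
b2 stroke→J1  (J1: bond 0 brought flow, rest push out)
b3 stroke→J1  (J1 flow already set via bond 0)
b4 stroke→J1  (1-jn J1 has f-setter on 0)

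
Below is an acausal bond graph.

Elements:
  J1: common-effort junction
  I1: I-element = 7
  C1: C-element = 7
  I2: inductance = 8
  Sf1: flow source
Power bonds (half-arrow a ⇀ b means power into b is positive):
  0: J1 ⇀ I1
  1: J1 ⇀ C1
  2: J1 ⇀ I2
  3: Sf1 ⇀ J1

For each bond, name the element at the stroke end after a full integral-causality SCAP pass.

β3 →Sf1  (Sf1 (Sf) sets flow on bond)
β0 →I1  (prefer integral on I1)
β1 →J1  (C1 outputs effort q/C1)
β2 →I2  (J1: bond 1 brought effort, rest push out)

b0 stroke→I1
b1 stroke→J1
b2 stroke→I2
b3 stroke→Sf1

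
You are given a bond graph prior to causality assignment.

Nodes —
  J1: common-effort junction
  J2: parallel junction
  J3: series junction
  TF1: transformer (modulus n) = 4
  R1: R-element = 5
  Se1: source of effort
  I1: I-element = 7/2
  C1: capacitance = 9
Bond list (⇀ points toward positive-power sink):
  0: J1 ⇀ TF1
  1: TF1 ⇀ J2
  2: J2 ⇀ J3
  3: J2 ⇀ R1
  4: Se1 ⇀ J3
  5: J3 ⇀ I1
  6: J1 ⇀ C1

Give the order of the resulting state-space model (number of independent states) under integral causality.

2  (C1, I1 all integral)

β4 |J3  (Se1: effort source, stroke at far end)
β5 |I1  (I1: I, integral causality)
β2 |J3  (J3 flow already set via bond 5)
β6 |J1  (C1: C, integral causality)
β0 |TF1  (J1: bond 6 brought effort, rest push out)
β1 |J2  (TF1: transformer flips bond 0)
β3 |R1  (0-jn J2 has e-setter on 1)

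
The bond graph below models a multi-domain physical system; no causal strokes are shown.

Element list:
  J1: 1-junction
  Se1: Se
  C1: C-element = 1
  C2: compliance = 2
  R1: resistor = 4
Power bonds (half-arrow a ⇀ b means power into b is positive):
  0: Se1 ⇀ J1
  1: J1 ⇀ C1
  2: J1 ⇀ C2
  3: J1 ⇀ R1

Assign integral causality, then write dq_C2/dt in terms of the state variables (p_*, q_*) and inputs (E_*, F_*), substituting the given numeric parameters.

dq_C2/dt = E_Se1/4 - q_C1/4 - q_C2/8

bond 0 →J1  (Se1 fixes effort; stroke away)
bond 1 →J1  (C1 outputs effort q/C1)
bond 2 →J1  (C2 outputs effort q/C2)
bond 3 →R1  (J1: last free bond brings flow in)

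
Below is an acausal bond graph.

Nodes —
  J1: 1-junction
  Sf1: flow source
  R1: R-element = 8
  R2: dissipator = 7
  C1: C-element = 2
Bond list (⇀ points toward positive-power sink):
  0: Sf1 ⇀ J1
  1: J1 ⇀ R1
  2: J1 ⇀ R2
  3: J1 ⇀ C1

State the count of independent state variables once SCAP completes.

b0 |Sf1  (Sf1: flow source, stroke at near end)
b1 |J1  (J1 flow already set via bond 0)
b2 |J1  (J1: bond 0 brought flow, rest push out)
b3 |J1  (common-f at J1 fixed by 0)

1  (C1 all integral)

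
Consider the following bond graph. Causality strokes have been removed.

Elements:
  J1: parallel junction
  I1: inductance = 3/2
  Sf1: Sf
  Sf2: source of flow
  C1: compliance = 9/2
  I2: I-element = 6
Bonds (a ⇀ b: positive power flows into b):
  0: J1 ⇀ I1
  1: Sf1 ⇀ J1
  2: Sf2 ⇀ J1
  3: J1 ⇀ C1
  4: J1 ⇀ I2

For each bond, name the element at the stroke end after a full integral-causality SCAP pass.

b0 |I1
b1 |Sf1
b2 |Sf2
b3 |J1
b4 |I2

β1 stroke→Sf1  (source Sf1 imposes f)
β2 stroke→Sf2  (source Sf2 imposes f)
β0 stroke→I1  (I1 integral (f out))
β3 stroke→J1  (C1 outputs effort q/C1)
β4 stroke→I2  (common-e at J1 fixed by 3)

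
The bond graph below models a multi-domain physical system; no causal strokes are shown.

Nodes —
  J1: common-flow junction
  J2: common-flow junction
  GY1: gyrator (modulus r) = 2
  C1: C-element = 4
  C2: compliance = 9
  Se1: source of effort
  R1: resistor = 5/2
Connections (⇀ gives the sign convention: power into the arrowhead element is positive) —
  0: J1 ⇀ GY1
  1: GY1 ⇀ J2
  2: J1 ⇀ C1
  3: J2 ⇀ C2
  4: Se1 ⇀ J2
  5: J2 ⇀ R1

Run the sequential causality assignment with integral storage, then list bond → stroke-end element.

b4 |J2  (Se1: effort source, stroke at far end)
b2 |J1  (C1: C, integral causality)
b0 |GY1  (only one flow-in slot at J1)
b1 |GY1  (GY1 both-in/both-out from 0)
b3 |J2  (1-jn J2 has f-setter on 1)
b5 |J2  (J2: bond 1 brought flow, rest push out)

β0 →GY1
β1 →GY1
β2 →J1
β3 →J2
β4 →J2
β5 →J2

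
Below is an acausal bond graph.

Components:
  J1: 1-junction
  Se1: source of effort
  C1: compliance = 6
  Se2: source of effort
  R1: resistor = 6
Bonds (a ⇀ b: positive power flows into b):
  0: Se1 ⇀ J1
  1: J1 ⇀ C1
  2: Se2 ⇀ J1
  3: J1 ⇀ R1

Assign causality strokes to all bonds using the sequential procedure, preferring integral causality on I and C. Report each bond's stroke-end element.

bond 0 →J1  (source Se1 imposes e)
bond 2 →J1  (Se2: effort source, stroke at far end)
bond 1 →J1  (C1: C, integral causality)
bond 3 →R1  (only one flow-in slot at J1)

b0 stroke at J1
b1 stroke at J1
b2 stroke at J1
b3 stroke at R1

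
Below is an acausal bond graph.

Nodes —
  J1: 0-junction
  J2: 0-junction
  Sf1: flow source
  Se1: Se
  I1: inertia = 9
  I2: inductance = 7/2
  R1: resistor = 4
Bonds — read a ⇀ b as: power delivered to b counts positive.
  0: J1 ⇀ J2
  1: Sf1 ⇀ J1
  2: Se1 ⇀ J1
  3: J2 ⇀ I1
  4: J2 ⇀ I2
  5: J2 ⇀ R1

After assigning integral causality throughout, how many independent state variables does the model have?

2  (I1, I2 all integral)

#1 →Sf1  (Sf1 fixes flow; stroke at Sf1)
#2 →J1  (Se1 (Se) sets effort on bond)
#0 →J2  (J1 effort already set via bond 2)
#3 →I1  (common-e at J2 fixed by 0)
#4 →I2  (J2: bond 0 brought effort, rest push out)
#5 →R1  (common-e at J2 fixed by 0)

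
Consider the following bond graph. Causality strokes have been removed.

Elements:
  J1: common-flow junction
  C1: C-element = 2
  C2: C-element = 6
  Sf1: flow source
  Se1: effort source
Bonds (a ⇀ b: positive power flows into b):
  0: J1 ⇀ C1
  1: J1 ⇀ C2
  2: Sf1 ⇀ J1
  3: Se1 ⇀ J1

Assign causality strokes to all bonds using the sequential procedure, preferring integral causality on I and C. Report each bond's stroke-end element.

#2 stroke at Sf1  (Sf1 (Sf) sets flow on bond)
#3 stroke at J1  (Se1: effort source, stroke at far end)
#0 stroke at J1  (common-f at J1 fixed by 2)
#1 stroke at J1  (J1 flow already set via bond 2)

β0 stroke at J1
β1 stroke at J1
β2 stroke at Sf1
β3 stroke at J1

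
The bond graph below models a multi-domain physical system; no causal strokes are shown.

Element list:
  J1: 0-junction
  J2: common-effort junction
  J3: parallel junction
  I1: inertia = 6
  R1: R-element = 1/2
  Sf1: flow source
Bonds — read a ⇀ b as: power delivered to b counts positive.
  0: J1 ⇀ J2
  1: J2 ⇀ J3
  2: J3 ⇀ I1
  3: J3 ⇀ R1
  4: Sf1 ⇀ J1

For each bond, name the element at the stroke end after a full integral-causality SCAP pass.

b0 stroke at J1
b1 stroke at J2
b2 stroke at I1
b3 stroke at J3
b4 stroke at Sf1

#4 →Sf1  (Sf1 fixes flow; stroke at Sf1)
#0 →J1  (J1: last free bond brings effort in)
#1 →J2  (J2: last free bond brings effort in)
#2 →I1  (I1 outputs flow p/I1)
#3 →J3  (closing 0-jn rule on J3)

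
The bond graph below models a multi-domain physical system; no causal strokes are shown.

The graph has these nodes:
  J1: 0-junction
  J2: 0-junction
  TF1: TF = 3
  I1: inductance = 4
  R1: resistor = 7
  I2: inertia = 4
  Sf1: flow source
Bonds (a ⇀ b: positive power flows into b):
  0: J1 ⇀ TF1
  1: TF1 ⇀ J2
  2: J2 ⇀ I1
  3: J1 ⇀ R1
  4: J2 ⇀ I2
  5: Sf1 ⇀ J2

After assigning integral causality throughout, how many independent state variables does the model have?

β5 →Sf1  (Sf1: flow source, stroke at near end)
β2 →I1  (prefer integral on I1)
β4 →I2  (prefer integral on I2)
β1 →J2  (closing 0-jn rule on J2)
β0 →TF1  (through TF1, causality passes straight; one stroke at TF1)
β3 →J1  (J1: last free bond brings effort in)

2  (I1, I2 all integral)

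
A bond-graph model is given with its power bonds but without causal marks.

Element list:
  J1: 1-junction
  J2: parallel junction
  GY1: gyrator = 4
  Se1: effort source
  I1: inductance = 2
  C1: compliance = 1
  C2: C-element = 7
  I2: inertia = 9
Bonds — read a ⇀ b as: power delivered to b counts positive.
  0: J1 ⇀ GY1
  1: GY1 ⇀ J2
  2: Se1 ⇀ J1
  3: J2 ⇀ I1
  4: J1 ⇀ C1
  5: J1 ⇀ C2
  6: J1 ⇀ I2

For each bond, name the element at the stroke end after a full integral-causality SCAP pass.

b0 stroke→J1
b1 stroke→J2
b2 stroke→J1
b3 stroke→I1
b4 stroke→J1
b5 stroke→J1
b6 stroke→I2

bond 2 |J1  (Se1 fixes effort; stroke away)
bond 3 |I1  (I1 outputs flow p/I1)
bond 1 |J2  (closing 0-jn rule on J2)
bond 0 |J1  (GY1: gyrator matches bond 1)
bond 4 |J1  (C1 outputs effort q/C1)
bond 5 |J1  (C2 outputs effort q/C2)
bond 6 |I2  (only one flow-in slot at J1)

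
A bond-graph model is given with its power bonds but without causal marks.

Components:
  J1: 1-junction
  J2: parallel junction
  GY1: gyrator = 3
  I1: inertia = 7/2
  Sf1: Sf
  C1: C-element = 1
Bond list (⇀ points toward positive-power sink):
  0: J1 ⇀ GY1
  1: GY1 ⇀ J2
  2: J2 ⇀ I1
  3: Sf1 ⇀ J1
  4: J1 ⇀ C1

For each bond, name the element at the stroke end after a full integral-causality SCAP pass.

β3 |Sf1  (source Sf1 imposes f)
β0 |J1  (J1 flow already set via bond 3)
β4 |J1  (1-jn J1 has f-setter on 3)
β1 |J2  (GY GY1: same side as bond 0)
β2 |I1  (J2 effort already set via bond 1)

β0 stroke at J1
β1 stroke at J2
β2 stroke at I1
β3 stroke at Sf1
β4 stroke at J1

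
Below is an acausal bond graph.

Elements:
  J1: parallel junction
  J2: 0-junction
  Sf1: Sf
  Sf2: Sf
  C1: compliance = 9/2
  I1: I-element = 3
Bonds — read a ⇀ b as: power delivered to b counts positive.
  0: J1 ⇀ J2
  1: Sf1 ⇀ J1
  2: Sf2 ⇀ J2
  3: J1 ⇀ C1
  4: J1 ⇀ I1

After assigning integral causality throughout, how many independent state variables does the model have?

bond 1 stroke→Sf1  (source Sf1 imposes f)
bond 2 stroke→Sf2  (source Sf2 imposes f)
bond 0 stroke→J2  (closing 0-jn rule on J2)
bond 3 stroke→J1  (C1 integral (e out))
bond 4 stroke→I1  (0-jn J1 has e-setter on 3)

2  (C1, I1 all integral)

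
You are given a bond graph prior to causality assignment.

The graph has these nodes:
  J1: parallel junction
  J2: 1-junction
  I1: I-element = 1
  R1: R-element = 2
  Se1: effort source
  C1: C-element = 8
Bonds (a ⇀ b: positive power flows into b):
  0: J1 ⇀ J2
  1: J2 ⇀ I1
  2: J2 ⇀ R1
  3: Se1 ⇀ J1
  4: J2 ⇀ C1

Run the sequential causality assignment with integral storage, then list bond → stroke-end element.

β0 |J2
β1 |I1
β2 |J2
β3 |J1
β4 |J2

b3 |J1  (Se1 fixes effort; stroke away)
b0 |J2  (J1: bond 3 brought effort, rest push out)
b1 |I1  (I1 outputs flow p/I1)
b2 |J2  (1-jn J2 has f-setter on 1)
b4 |J2  (common-f at J2 fixed by 1)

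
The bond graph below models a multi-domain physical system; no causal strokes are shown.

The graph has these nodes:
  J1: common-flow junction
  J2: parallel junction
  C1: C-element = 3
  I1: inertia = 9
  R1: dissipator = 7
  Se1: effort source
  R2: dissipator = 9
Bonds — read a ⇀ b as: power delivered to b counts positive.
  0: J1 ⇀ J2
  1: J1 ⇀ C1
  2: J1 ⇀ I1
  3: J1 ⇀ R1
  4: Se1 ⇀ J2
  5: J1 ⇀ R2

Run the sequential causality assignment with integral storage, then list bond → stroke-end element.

#4 |J2  (Se1 fixes effort; stroke away)
#0 |J1  (0-jn J2 has e-setter on 4)
#1 |J1  (prefer integral on C1)
#2 |I1  (I1 outputs flow p/I1)
#3 |J1  (1-jn J1 has f-setter on 2)
#5 |J1  (J1 flow already set via bond 2)

#0 stroke→J1
#1 stroke→J1
#2 stroke→I1
#3 stroke→J1
#4 stroke→J2
#5 stroke→J1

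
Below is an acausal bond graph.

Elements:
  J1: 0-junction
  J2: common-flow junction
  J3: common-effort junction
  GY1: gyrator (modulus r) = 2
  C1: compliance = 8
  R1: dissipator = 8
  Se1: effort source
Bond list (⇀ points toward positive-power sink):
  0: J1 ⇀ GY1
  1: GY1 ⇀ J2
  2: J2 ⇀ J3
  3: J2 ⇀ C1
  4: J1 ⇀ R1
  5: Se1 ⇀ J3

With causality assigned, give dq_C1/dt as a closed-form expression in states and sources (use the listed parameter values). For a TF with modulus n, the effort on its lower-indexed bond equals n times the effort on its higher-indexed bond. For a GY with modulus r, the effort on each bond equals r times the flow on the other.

bond 5 stroke at J3  (Se1 fixes effort; stroke away)
bond 2 stroke at J2  (J3 effort already set via bond 5)
bond 3 stroke at J2  (C1 integral (e out))
bond 1 stroke at GY1  (J2 needs exactly one f-in)
bond 0 stroke at GY1  (GY1 both-in/both-out from 1)
bond 4 stroke at J1  (J1: last free bond brings effort in)

dq_C1/dt = -2*E_Se1 - q_C1/4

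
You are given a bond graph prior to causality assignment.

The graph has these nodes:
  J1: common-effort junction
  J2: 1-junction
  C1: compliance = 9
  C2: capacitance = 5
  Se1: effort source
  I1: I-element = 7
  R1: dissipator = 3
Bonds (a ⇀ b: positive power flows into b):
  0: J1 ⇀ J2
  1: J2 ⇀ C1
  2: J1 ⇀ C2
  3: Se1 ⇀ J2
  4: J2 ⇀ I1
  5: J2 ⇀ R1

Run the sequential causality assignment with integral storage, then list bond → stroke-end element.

β0 stroke at J2
β1 stroke at J2
β2 stroke at J1
β3 stroke at J2
β4 stroke at I1
β5 stroke at J2

b3 stroke→J2  (Se1 fixes effort; stroke away)
b1 stroke→J2  (C1: C, integral causality)
b2 stroke→J1  (C2 outputs effort q/C2)
b0 stroke→J2  (0-jn J1 has e-setter on 2)
b4 stroke→I1  (prefer integral on I1)
b5 stroke→J2  (J2: bond 4 brought flow, rest push out)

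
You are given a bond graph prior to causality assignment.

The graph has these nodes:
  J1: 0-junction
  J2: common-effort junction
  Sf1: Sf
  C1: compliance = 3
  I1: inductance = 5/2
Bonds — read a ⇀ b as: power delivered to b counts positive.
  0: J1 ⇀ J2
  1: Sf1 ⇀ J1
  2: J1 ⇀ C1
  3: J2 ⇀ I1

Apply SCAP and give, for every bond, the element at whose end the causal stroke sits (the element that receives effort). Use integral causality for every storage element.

β0 →J2
β1 →Sf1
β2 →J1
β3 →I1

#1 stroke→Sf1  (source Sf1 imposes f)
#2 stroke→J1  (C1 outputs effort q/C1)
#0 stroke→J2  (0-jn J1 has e-setter on 2)
#3 stroke→I1  (common-e at J2 fixed by 0)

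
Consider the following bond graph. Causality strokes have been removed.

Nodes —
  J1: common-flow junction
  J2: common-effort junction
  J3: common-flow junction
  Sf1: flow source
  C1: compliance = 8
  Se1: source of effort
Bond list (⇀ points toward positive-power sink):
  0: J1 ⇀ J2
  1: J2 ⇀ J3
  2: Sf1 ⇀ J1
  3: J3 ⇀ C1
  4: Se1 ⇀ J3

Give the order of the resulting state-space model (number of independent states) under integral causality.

1  (C1 all integral)

bond 2 |Sf1  (Sf1: flow source, stroke at near end)
bond 4 |J3  (source Se1 imposes e)
bond 0 |J1  (common-f at J1 fixed by 2)
bond 1 |J2  (closing 0-jn rule on J2)
bond 3 |J3  (1-jn J3 has f-setter on 1)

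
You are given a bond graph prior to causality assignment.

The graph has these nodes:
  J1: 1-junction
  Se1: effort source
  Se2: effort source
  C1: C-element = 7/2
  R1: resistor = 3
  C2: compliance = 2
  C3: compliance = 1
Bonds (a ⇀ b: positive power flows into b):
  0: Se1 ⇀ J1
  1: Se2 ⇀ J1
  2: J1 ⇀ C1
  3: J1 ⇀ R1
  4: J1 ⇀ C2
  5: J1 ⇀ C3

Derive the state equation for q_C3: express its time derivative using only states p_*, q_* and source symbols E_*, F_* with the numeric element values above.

b0 |J1  (source Se1 imposes e)
b1 |J1  (Se2 (Se) sets effort on bond)
b2 |J1  (C1: C, integral causality)
b4 |J1  (C2 integral (e out))
b5 |J1  (C3 integral (e out))
b3 |R1  (J1: last free bond brings flow in)

dq_C3/dt = E_Se1/3 + E_Se2/3 - 2*q_C1/21 - q_C2/6 - q_C3/3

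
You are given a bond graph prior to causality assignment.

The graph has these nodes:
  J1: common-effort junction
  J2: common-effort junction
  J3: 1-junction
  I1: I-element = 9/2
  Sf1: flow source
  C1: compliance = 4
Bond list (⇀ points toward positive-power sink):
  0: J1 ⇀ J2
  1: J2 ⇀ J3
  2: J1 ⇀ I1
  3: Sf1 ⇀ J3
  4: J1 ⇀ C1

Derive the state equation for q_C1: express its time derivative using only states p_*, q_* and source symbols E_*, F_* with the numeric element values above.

β3 stroke at Sf1  (Sf1 fixes flow; stroke at Sf1)
β1 stroke at J3  (1-jn J3 has f-setter on 3)
β0 stroke at J2  (closing 0-jn rule on J2)
β2 stroke at I1  (I1 integral (f out))
β4 stroke at J1  (J1: last free bond brings effort in)

dq_C1/dt = -F_Sf1 - 2*p_I1/9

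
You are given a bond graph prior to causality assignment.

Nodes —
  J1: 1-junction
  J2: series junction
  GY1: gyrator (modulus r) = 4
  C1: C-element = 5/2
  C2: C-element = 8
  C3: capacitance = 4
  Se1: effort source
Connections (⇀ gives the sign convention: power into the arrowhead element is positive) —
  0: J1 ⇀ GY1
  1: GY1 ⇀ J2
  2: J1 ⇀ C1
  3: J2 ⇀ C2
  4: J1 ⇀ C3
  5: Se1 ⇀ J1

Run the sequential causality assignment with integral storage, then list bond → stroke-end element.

#5 →J1  (Se1 fixes effort; stroke away)
#2 →J1  (prefer integral on C1)
#3 →J2  (prefer integral on C2)
#1 →GY1  (only one flow-in slot at J2)
#0 →GY1  (GY1 both-in/both-out from 1)
#4 →J1  (common-f at J1 fixed by 0)

#0 →GY1
#1 →GY1
#2 →J1
#3 →J2
#4 →J1
#5 →J1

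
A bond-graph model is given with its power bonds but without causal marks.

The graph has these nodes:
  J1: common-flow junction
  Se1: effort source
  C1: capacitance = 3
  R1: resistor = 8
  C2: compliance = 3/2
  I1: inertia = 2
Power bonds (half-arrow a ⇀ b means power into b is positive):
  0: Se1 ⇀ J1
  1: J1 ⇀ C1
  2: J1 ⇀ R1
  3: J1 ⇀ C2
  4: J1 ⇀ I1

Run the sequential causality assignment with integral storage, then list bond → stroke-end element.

β0 →J1  (Se1 fixes effort; stroke away)
β1 →J1  (prefer integral on C1)
β3 →J1  (prefer integral on C2)
β4 →I1  (I1 integral (f out))
β2 →J1  (1-jn J1 has f-setter on 4)

b0 |J1
b1 |J1
b2 |J1
b3 |J1
b4 |I1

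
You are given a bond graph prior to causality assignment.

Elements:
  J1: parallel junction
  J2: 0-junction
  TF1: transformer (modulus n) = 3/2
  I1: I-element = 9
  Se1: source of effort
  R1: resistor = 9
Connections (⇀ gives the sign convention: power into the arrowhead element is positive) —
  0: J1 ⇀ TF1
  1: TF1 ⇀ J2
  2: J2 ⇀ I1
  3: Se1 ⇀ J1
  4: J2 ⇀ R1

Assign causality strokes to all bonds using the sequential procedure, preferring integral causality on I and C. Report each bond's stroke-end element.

bond 0 stroke at TF1
bond 1 stroke at J2
bond 2 stroke at I1
bond 3 stroke at J1
bond 4 stroke at R1

bond 3 stroke at J1  (Se1 (Se) sets effort on bond)
bond 0 stroke at TF1  (0-jn J1 has e-setter on 3)
bond 1 stroke at J2  (TF TF1: opposite of bond 0)
bond 2 stroke at I1  (0-jn J2 has e-setter on 1)
bond 4 stroke at R1  (J2: bond 1 brought effort, rest push out)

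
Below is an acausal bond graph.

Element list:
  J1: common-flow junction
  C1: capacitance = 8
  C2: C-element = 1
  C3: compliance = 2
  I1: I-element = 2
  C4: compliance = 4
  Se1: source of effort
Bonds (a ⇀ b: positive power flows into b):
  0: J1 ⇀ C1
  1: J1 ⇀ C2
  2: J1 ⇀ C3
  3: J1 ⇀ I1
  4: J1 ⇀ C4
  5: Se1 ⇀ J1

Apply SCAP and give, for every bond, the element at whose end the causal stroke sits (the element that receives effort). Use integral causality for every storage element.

b5 →J1  (Se1 (Se) sets effort on bond)
b0 →J1  (C1: C, integral causality)
b1 →J1  (C2 outputs effort q/C2)
b2 →J1  (prefer integral on C3)
b3 →I1  (I1 outputs flow p/I1)
b4 →J1  (J1: bond 3 brought flow, rest push out)

β0 →J1
β1 →J1
β2 →J1
β3 →I1
β4 →J1
β5 →J1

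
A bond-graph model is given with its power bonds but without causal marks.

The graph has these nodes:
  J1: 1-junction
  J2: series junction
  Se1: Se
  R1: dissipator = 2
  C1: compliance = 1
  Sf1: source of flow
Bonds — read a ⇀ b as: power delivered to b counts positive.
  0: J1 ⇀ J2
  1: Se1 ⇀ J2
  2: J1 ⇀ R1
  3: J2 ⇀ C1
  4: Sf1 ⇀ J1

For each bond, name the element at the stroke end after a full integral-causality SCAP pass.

#1 |J2  (Se1 fixes effort; stroke away)
#4 |Sf1  (Sf1: flow source, stroke at near end)
#0 |J1  (J1 flow already set via bond 4)
#2 |J1  (common-f at J1 fixed by 4)
#3 |J2  (J2 flow already set via bond 0)

β0 stroke at J1
β1 stroke at J2
β2 stroke at J1
β3 stroke at J2
β4 stroke at Sf1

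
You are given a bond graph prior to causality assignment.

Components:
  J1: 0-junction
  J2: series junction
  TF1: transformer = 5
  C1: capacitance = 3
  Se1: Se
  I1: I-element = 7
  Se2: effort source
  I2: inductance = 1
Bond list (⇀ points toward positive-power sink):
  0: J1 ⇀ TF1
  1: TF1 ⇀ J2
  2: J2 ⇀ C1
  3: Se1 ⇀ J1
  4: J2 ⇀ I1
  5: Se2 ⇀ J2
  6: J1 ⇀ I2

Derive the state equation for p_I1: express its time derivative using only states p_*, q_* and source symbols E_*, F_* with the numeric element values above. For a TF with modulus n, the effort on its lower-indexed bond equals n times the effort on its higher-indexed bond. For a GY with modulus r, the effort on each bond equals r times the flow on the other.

dp_I1/dt = E_Se1/5 + E_Se2 - q_C1/3

#3 stroke→J1  (Se1: effort source, stroke at far end)
#5 stroke→J2  (Se2 fixes effort; stroke away)
#0 stroke→TF1  (J1 effort already set via bond 3)
#6 stroke→I2  (J1: bond 3 brought effort, rest push out)
#1 stroke→J2  (TF TF1: opposite of bond 0)
#2 stroke→J2  (C1: C, integral causality)
#4 stroke→I1  (only one flow-in slot at J2)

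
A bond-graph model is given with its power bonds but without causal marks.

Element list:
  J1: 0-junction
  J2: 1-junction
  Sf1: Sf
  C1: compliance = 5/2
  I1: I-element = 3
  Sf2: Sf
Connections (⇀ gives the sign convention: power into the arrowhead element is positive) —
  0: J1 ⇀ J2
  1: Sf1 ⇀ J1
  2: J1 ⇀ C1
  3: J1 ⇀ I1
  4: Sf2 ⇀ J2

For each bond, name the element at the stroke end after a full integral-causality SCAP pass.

#0 |J2
#1 |Sf1
#2 |J1
#3 |I1
#4 |Sf2

β1 stroke→Sf1  (Sf1: flow source, stroke at near end)
β4 stroke→Sf2  (Sf2 (Sf) sets flow on bond)
β0 stroke→J2  (J2: bond 4 brought flow, rest push out)
β2 stroke→J1  (C1 outputs effort q/C1)
β3 stroke→I1  (J1: bond 2 brought effort, rest push out)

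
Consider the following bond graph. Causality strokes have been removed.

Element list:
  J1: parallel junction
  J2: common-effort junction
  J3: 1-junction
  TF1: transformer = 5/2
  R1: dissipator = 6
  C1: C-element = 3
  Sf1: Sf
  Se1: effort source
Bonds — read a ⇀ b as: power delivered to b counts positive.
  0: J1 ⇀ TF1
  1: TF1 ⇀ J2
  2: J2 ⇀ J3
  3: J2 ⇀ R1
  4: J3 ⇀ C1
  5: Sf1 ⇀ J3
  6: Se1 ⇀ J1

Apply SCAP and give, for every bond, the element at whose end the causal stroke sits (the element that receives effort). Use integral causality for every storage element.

β0 stroke at TF1
β1 stroke at J2
β2 stroke at J3
β3 stroke at R1
β4 stroke at J3
β5 stroke at Sf1
β6 stroke at J1

b5 stroke→Sf1  (Sf1: flow source, stroke at near end)
b6 stroke→J1  (source Se1 imposes e)
b0 stroke→TF1  (common-e at J1 fixed by 6)
b2 stroke→J3  (J3 flow already set via bond 5)
b4 stroke→J3  (1-jn J3 has f-setter on 5)
b1 stroke→J2  (TF1: transformer flips bond 0)
b3 stroke→R1  (J2: bond 1 brought effort, rest push out)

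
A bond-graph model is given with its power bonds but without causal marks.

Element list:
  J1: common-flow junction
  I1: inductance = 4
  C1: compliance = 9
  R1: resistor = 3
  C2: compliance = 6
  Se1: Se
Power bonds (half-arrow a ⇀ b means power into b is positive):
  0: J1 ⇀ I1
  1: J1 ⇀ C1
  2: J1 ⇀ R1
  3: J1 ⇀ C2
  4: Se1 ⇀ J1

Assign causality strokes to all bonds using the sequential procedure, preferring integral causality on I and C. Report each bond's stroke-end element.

b4 stroke→J1  (Se1: effort source, stroke at far end)
b0 stroke→I1  (I1 integral (f out))
b1 stroke→J1  (J1: bond 0 brought flow, rest push out)
b2 stroke→J1  (1-jn J1 has f-setter on 0)
b3 stroke→J1  (J1 flow already set via bond 0)

b0 |I1
b1 |J1
b2 |J1
b3 |J1
b4 |J1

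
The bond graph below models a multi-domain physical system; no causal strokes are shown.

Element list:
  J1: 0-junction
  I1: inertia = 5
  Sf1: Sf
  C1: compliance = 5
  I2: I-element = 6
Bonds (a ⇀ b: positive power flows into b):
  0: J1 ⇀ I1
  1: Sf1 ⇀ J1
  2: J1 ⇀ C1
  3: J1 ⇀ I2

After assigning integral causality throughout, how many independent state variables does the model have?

3  (C1, I1, I2 all integral)

bond 1 stroke at Sf1  (Sf1: flow source, stroke at near end)
bond 0 stroke at I1  (I1: I, integral causality)
bond 2 stroke at J1  (C1 integral (e out))
bond 3 stroke at I2  (common-e at J1 fixed by 2)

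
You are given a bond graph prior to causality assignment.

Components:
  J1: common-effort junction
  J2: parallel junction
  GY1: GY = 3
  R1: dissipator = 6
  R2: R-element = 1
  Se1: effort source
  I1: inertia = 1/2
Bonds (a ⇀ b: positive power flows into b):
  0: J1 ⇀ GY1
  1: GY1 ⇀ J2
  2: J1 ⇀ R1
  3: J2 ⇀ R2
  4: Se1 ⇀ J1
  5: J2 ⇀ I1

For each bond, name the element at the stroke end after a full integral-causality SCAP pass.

b0 →GY1
b1 →GY1
b2 →R1
b3 →J2
b4 →J1
b5 →I1

#4 stroke at J1  (Se1: effort source, stroke at far end)
#0 stroke at GY1  (common-e at J1 fixed by 4)
#2 stroke at R1  (J1 effort already set via bond 4)
#1 stroke at GY1  (through GY1, causality inverts; strokes same side of GY1)
#5 stroke at I1  (prefer integral on I1)
#3 stroke at J2  (J2: last free bond brings effort in)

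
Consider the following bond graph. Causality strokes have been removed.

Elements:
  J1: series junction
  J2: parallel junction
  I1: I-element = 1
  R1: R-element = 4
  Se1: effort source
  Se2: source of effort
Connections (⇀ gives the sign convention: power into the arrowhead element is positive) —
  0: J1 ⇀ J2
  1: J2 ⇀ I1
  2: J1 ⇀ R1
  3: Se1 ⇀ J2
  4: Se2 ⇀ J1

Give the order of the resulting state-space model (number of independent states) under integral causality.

1  (I1 all integral)

bond 3 |J2  (Se1 (Se) sets effort on bond)
bond 4 |J1  (source Se2 imposes e)
bond 0 |J1  (0-jn J2 has e-setter on 3)
bond 1 |I1  (J2: bond 3 brought effort, rest push out)
bond 2 |R1  (J1 needs exactly one f-in)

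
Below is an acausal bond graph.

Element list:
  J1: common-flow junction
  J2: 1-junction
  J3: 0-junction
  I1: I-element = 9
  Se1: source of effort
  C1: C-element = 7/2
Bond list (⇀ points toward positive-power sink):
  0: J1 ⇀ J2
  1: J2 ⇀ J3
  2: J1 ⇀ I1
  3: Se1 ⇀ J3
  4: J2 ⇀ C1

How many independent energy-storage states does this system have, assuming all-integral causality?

#3 |J3  (Se1 fixes effort; stroke away)
#1 |J2  (J3 effort already set via bond 3)
#2 |I1  (I1 outputs flow p/I1)
#0 |J1  (1-jn J1 has f-setter on 2)
#4 |J2  (1-jn J2 has f-setter on 0)

2  (C1, I1 all integral)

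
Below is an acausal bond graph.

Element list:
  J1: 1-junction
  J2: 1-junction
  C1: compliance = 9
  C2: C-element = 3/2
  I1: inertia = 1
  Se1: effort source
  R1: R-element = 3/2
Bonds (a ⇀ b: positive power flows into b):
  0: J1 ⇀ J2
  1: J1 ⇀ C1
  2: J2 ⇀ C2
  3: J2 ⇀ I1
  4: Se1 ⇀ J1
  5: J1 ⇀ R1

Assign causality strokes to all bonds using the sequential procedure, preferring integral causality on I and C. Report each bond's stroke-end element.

β4 stroke→J1  (Se1: effort source, stroke at far end)
β1 stroke→J1  (prefer integral on C1)
β2 stroke→J2  (C2 outputs effort q/C2)
β3 stroke→I1  (prefer integral on I1)
β0 stroke→J2  (J2 flow already set via bond 3)
β5 stroke→J1  (common-f at J1 fixed by 0)

bond 0 stroke→J2
bond 1 stroke→J1
bond 2 stroke→J2
bond 3 stroke→I1
bond 4 stroke→J1
bond 5 stroke→J1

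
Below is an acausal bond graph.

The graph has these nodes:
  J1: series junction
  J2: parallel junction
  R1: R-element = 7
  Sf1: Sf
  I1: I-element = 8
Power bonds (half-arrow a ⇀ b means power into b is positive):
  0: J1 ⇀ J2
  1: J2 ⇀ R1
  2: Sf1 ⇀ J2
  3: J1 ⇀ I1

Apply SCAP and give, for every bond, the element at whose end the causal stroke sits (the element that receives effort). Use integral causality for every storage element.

b0 →J1
b1 →J2
b2 →Sf1
b3 →I1

β2 |Sf1  (Sf1 fixes flow; stroke at Sf1)
β3 |I1  (I1 integral (f out))
β0 |J1  (1-jn J1 has f-setter on 3)
β1 |J2  (J2 needs exactly one e-in)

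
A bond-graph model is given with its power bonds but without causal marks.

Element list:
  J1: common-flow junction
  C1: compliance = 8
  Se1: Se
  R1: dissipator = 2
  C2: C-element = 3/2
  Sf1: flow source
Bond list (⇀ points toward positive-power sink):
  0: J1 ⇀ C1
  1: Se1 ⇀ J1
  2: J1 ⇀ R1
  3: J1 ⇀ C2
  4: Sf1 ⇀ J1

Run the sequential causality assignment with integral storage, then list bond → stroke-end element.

β0 stroke at J1
β1 stroke at J1
β2 stroke at J1
β3 stroke at J1
β4 stroke at Sf1

bond 1 |J1  (Se1: effort source, stroke at far end)
bond 4 |Sf1  (source Sf1 imposes f)
bond 0 |J1  (J1: bond 4 brought flow, rest push out)
bond 2 |J1  (common-f at J1 fixed by 4)
bond 3 |J1  (J1 flow already set via bond 4)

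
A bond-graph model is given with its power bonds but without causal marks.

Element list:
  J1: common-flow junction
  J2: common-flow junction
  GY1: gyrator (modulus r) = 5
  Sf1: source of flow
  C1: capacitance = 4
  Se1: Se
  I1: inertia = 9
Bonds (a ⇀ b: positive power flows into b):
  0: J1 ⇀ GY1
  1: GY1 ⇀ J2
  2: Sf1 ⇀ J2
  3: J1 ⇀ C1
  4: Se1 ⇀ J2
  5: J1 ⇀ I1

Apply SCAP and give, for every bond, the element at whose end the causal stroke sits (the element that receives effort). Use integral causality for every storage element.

β2 stroke→Sf1  (Sf1: flow source, stroke at near end)
β4 stroke→J2  (source Se1 imposes e)
β1 stroke→J2  (1-jn J2 has f-setter on 2)
β0 stroke→J1  (GY GY1: same side as bond 1)
β3 stroke→J1  (C1 integral (e out))
β5 stroke→I1  (J1 needs exactly one f-in)

bond 0 stroke→J1
bond 1 stroke→J2
bond 2 stroke→Sf1
bond 3 stroke→J1
bond 4 stroke→J2
bond 5 stroke→I1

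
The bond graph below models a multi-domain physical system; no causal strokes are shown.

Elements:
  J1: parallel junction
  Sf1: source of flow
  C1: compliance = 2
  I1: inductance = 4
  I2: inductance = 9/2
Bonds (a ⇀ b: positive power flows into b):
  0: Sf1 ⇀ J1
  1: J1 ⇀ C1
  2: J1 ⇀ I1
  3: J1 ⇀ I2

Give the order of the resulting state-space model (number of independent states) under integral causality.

3  (C1, I1, I2 all integral)

#0 →Sf1  (source Sf1 imposes f)
#1 →J1  (C1 outputs effort q/C1)
#2 →I1  (J1 effort already set via bond 1)
#3 →I2  (J1: bond 1 brought effort, rest push out)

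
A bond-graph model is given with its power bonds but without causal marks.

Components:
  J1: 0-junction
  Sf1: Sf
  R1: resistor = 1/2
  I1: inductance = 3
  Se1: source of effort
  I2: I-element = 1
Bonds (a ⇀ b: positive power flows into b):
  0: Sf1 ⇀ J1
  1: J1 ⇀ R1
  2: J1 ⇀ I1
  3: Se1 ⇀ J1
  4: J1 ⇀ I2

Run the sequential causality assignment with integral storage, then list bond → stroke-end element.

#0 |Sf1
#1 |R1
#2 |I1
#3 |J1
#4 |I2

β0 stroke→Sf1  (Sf1 (Sf) sets flow on bond)
β3 stroke→J1  (Se1 fixes effort; stroke away)
β1 stroke→R1  (J1 effort already set via bond 3)
β2 stroke→I1  (J1 effort already set via bond 3)
β4 stroke→I2  (common-e at J1 fixed by 3)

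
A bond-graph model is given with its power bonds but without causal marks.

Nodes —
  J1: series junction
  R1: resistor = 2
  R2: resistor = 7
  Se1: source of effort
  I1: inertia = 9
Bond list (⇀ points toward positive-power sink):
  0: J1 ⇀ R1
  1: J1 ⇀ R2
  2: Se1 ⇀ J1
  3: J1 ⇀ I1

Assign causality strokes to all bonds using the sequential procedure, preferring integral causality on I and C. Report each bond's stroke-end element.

bond 2 |J1  (Se1 fixes effort; stroke away)
bond 3 |I1  (I1 outputs flow p/I1)
bond 0 |J1  (J1: bond 3 brought flow, rest push out)
bond 1 |J1  (1-jn J1 has f-setter on 3)

b0 |J1
b1 |J1
b2 |J1
b3 |I1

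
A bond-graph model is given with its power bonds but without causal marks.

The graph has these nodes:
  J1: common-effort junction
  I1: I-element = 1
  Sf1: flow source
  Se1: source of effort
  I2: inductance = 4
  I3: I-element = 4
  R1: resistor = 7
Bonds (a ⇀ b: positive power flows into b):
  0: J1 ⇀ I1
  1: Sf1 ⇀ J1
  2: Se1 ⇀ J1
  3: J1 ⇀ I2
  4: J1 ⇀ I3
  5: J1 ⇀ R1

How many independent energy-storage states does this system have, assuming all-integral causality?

β1 |Sf1  (source Sf1 imposes f)
β2 |J1  (Se1 fixes effort; stroke away)
β0 |I1  (J1: bond 2 brought effort, rest push out)
β3 |I2  (common-e at J1 fixed by 2)
β4 |I3  (0-jn J1 has e-setter on 2)
β5 |R1  (common-e at J1 fixed by 2)

3  (I1, I2, I3 all integral)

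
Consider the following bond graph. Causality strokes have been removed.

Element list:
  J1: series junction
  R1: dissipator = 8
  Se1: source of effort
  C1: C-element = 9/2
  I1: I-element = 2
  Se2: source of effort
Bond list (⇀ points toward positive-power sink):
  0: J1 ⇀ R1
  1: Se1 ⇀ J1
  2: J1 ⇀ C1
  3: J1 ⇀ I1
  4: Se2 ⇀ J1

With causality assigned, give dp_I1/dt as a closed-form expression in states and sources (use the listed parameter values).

β1 stroke→J1  (source Se1 imposes e)
β4 stroke→J1  (Se2 (Se) sets effort on bond)
β2 stroke→J1  (prefer integral on C1)
β3 stroke→I1  (prefer integral on I1)
β0 stroke→J1  (J1: bond 3 brought flow, rest push out)

dp_I1/dt = E_Se1 + E_Se2 - 4*p_I1 - 2*q_C1/9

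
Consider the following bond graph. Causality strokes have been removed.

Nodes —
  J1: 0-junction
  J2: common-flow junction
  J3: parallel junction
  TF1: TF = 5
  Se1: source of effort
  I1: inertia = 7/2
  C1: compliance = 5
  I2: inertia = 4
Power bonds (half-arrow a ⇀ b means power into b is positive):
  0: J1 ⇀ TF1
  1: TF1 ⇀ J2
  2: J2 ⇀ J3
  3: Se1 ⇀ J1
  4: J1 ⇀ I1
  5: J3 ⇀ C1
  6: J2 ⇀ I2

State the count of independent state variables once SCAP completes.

3  (C1, I1, I2 all integral)

#3 |J1  (Se1 fixes effort; stroke away)
#0 |TF1  (J1 effort already set via bond 3)
#4 |I1  (0-jn J1 has e-setter on 3)
#1 |J2  (TF1 one-in-one-out from 0)
#5 |J3  (prefer integral on C1)
#2 |J2  (J3 effort already set via bond 5)
#6 |I2  (only one flow-in slot at J2)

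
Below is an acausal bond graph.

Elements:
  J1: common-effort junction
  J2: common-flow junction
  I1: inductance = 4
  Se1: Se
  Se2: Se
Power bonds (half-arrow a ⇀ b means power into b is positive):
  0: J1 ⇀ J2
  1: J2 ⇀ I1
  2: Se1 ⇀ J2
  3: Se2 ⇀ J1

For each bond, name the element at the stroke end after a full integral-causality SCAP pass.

#2 |J2  (source Se1 imposes e)
#3 |J1  (Se2 (Se) sets effort on bond)
#0 |J2  (J1 effort already set via bond 3)
#1 |I1  (only one flow-in slot at J2)

b0 |J2
b1 |I1
b2 |J2
b3 |J1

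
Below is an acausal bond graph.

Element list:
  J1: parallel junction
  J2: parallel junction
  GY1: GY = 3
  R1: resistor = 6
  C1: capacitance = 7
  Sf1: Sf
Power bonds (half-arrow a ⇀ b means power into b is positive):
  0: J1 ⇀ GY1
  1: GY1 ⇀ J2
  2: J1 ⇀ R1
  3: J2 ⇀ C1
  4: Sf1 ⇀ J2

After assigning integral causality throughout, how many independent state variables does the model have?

1  (C1 all integral)

b4 stroke→Sf1  (Sf1: flow source, stroke at near end)
b3 stroke→J2  (C1 integral (e out))
b1 stroke→GY1  (J2 effort already set via bond 3)
b0 stroke→GY1  (GY1 both-in/both-out from 1)
b2 stroke→J1  (J1: last free bond brings effort in)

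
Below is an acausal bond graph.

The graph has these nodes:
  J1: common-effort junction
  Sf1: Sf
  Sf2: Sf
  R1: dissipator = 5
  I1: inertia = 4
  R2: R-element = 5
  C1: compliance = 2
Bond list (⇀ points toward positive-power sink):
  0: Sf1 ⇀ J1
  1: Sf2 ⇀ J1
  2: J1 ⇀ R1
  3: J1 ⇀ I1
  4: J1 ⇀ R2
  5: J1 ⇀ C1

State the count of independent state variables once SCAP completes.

2  (C1, I1 all integral)

#0 stroke→Sf1  (source Sf1 imposes f)
#1 stroke→Sf2  (Sf2 fixes flow; stroke at Sf2)
#3 stroke→I1  (prefer integral on I1)
#5 stroke→J1  (prefer integral on C1)
#2 stroke→R1  (J1 effort already set via bond 5)
#4 stroke→R2  (J1 effort already set via bond 5)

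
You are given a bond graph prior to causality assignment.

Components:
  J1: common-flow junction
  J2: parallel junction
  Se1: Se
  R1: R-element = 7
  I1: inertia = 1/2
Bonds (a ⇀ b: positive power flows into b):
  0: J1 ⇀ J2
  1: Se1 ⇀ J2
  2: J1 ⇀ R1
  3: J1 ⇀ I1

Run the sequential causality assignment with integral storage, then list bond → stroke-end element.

#1 |J2  (Se1: effort source, stroke at far end)
#0 |J1  (J2: bond 1 brought effort, rest push out)
#3 |I1  (I1: I, integral causality)
#2 |J1  (1-jn J1 has f-setter on 3)

bond 0 stroke at J1
bond 1 stroke at J2
bond 2 stroke at J1
bond 3 stroke at I1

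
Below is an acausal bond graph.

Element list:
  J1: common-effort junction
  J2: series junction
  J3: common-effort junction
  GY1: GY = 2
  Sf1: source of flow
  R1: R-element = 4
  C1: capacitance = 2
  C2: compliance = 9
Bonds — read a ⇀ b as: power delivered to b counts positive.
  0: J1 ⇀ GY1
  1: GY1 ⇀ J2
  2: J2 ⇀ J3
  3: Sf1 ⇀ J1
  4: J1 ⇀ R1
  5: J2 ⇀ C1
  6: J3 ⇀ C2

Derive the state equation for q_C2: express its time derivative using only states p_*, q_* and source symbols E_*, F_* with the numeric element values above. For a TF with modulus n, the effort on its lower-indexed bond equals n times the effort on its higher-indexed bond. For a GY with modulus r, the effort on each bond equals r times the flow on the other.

b3 →Sf1  (source Sf1 imposes f)
b5 →J2  (C1: C, integral causality)
b6 →J3  (C2 outputs effort q/C2)
b2 →J2  (common-e at J3 fixed by 6)
b1 →GY1  (only one flow-in slot at J2)
b0 →GY1  (GY1 both-in/both-out from 1)
b4 →J1  (only one effort-in slot at J1)

dq_C2/dt = 2*F_Sf1 - q_C1/2 - q_C2/9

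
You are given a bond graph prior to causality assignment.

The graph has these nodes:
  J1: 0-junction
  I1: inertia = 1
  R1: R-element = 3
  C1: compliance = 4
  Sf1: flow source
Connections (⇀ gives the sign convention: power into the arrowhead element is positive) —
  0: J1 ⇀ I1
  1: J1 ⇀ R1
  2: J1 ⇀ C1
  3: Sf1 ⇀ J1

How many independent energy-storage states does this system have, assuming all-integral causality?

2  (C1, I1 all integral)

β3 stroke at Sf1  (Sf1 fixes flow; stroke at Sf1)
β0 stroke at I1  (I1: I, integral causality)
β2 stroke at J1  (C1 outputs effort q/C1)
β1 stroke at R1  (0-jn J1 has e-setter on 2)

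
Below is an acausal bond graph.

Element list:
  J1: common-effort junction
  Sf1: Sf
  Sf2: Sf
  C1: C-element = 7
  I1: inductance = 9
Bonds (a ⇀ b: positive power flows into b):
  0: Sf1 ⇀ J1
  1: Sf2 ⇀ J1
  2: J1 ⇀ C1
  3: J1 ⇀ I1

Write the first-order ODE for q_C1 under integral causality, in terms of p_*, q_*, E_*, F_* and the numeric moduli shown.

b0 stroke at Sf1  (source Sf1 imposes f)
b1 stroke at Sf2  (source Sf2 imposes f)
b2 stroke at J1  (prefer integral on C1)
b3 stroke at I1  (0-jn J1 has e-setter on 2)

dq_C1/dt = F_Sf1 + F_Sf2 - p_I1/9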